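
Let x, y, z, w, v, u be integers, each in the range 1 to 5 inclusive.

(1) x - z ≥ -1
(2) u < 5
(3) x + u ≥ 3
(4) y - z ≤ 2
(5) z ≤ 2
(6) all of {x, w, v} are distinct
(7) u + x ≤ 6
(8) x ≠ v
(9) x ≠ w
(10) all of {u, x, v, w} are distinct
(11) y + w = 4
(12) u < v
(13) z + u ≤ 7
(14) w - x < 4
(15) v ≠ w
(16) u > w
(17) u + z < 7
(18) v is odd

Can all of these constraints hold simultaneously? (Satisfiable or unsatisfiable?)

The assignment x = 1, y = 2, z = 2, w = 2, v = 5, u = 3 works:
  constraint 1 holds since x - z = -1.
  constraint 3 holds since x + u = 4.
  constraint 4 holds since y - z = 0.
The rest check out directly.

Satisfiable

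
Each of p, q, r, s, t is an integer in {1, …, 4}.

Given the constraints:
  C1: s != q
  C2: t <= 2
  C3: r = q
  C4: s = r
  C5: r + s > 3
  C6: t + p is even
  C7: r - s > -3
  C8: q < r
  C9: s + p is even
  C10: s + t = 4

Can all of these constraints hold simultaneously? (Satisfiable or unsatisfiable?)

Unsatisfiable

From constraints 3 and 4, s = r = q, so s = q. But constraint 1 says s ≠ q. Contradiction.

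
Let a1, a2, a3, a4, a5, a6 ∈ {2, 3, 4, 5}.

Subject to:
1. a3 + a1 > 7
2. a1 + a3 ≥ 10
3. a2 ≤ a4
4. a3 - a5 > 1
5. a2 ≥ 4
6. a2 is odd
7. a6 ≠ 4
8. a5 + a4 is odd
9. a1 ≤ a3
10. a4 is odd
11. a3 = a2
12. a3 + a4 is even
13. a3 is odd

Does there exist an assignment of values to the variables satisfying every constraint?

Setting (a1, a2, a3, a4, a5, a6) = (5, 5, 5, 5, 2, 5) satisfies everything: constraint 1: a3 + a1 = 10; constraint 2: a1 + a3 = 10; constraint 4: a3 - a5 = 3, and the others follow.

Satisfiable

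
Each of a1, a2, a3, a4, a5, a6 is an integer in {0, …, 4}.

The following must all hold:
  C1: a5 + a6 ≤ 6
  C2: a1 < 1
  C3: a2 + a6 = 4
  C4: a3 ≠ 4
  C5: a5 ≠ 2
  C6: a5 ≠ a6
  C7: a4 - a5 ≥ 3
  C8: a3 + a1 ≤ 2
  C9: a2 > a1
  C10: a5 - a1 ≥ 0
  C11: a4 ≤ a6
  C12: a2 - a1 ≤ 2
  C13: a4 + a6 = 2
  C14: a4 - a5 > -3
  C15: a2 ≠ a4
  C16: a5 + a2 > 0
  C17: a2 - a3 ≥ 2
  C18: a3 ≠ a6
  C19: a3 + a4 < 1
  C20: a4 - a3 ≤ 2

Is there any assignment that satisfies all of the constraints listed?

Constraints 7, 10, 12, 17, and 20 give a1 − a2 ≥ -2, a2 − a3 ≥ 2, a3 − a4 ≥ -2, a4 − a5 ≥ 3, a5 − a1 ≥ 0.
Adding all 5 inequalities: the left sides telescope to 0, and the right sides sum to (-2) + 2 + (-2) + 3 + 0 = 1. So 0 ≥ 1, which is false.

Unsatisfiable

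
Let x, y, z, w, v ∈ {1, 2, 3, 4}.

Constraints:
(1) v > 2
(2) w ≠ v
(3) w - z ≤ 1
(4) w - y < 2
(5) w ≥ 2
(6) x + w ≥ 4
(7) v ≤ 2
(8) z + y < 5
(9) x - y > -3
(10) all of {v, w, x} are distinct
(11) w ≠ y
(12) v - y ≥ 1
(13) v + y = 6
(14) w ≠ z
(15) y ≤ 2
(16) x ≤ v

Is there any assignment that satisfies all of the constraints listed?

Unsatisfiable

From constraint 7: v ≤ 2. From constraint 15: y ≤ 2. Hence v + y ≤ 4. But constraint 13 requires v + y = 6, and 6 > 4. Contradiction.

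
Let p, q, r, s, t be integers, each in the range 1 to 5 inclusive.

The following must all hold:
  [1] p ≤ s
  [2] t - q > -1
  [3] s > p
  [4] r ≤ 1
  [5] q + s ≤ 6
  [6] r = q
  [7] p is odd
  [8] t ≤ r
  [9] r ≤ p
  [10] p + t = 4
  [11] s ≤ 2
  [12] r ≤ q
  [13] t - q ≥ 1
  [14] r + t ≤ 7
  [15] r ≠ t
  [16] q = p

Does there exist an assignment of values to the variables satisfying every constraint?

From constraints 1 and 11: p ≤ s ≤ 2. From constraints 4 and 8: t ≤ r ≤ 1. Hence p + t ≤ 3. But constraint 10 requires p + t = 4, and 4 > 3. Contradiction.

Unsatisfiable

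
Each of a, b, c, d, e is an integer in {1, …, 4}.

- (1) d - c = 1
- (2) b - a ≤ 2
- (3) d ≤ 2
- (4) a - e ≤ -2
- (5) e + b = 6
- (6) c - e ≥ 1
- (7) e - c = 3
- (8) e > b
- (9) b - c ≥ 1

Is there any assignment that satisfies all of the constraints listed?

Constraints 2, 4, 6, and 9 give a − b ≥ -2, b − c ≥ 1, c − e ≥ 1, e − a ≥ 2.
Adding all 4 inequalities: the left sides telescope to 0, and the right sides sum to (-2) + 1 + 1 + 2 = 2. So 0 ≥ 2, which is false.

Unsatisfiable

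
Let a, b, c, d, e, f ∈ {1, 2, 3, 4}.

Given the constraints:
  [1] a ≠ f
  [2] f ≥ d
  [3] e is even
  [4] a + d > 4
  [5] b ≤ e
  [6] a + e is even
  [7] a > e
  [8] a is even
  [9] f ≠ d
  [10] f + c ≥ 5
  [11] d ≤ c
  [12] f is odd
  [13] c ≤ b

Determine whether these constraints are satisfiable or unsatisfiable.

Satisfiable

Try a = 4, b = 2, c = 2, d = 2, e = 2, f = 3.
Check constraint 3: e = 2 is even; constraint 4: a + d = 6; constraint 10: f + c = 5. The remaining constraints are straightforward to verify.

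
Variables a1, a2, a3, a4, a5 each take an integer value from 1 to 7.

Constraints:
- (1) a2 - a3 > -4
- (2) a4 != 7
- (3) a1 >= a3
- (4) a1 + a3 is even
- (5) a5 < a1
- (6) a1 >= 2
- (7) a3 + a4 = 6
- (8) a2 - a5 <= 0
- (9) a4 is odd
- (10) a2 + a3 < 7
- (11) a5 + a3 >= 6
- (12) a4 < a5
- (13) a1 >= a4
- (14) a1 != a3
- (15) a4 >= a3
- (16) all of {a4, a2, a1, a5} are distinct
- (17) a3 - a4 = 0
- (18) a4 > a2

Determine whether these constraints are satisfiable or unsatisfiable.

Satisfiable

The assignment a1 = 7, a2 = 2, a3 = 3, a4 = 3, a5 = 4 works:
  constraint 1 holds since a2 - a3 = -1.
  constraint 7 holds since a3 + a4 = 6.
  constraint 8 holds since a2 - a5 = -2.
The rest check out directly.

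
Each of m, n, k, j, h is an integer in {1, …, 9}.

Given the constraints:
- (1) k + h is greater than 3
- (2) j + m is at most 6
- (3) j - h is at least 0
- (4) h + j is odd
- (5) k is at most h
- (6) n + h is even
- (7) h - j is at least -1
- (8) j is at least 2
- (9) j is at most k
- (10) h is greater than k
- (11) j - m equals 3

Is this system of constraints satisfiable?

Unsatisfiable

Constraints 3, 9, and 10 give j ≤ k, k < h, h ≤ j. Chaining: j ≤ k < h ≤ j, which forces j < j — impossible.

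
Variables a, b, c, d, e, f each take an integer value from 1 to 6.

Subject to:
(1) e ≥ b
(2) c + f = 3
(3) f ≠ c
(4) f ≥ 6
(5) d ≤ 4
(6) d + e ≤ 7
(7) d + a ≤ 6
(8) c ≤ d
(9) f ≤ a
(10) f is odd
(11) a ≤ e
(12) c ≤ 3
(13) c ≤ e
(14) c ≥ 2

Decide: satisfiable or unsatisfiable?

From constraints 8 and 14: d ≥ c ≥ 2. From constraints 4 and 9: a ≥ f ≥ 6. Hence d + a ≥ 8. But constraint 7 requires d + a ≤ 6, and 6 < 8. Contradiction.

Unsatisfiable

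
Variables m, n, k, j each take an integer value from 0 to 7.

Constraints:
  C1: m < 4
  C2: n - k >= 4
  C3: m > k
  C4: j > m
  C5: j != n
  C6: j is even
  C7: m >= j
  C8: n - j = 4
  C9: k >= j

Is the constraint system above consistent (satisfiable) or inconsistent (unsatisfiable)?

Constraints 3, 4, and 9 give k < m, m < j, j ≤ k. Chaining: k < m < j ≤ k, which forces k < k — impossible.

Unsatisfiable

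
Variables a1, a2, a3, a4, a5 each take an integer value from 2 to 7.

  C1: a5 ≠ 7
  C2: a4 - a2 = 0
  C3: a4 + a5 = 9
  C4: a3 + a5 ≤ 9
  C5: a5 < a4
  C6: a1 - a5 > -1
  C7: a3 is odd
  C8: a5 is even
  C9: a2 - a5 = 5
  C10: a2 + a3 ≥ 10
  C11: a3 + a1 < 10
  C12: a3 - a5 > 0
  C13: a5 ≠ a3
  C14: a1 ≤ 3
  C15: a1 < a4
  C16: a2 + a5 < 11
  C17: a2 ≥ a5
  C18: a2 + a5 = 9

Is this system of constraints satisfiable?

Satisfiable

The assignment a1 = 2, a2 = 7, a3 = 5, a4 = 7, a5 = 2 works:
  constraint 2 holds since a4 - a2 = 0.
  constraint 3 holds since a4 + a5 = 9.
The rest check out directly.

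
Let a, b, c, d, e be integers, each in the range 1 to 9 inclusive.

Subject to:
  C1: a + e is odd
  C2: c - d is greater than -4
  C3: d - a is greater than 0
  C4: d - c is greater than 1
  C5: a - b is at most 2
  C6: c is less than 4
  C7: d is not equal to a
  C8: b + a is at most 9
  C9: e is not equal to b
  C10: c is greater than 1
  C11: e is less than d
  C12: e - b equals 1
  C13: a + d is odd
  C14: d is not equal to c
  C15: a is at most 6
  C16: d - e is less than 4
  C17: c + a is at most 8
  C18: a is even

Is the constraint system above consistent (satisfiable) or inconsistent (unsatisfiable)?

Try a = 4, b = 2, c = 3, d = 5, e = 3.
Check constraint 2: c - d = -2; constraint 3: d - a = 1; constraint 4: d - c = 2. The remaining constraints are straightforward to verify.

Satisfiable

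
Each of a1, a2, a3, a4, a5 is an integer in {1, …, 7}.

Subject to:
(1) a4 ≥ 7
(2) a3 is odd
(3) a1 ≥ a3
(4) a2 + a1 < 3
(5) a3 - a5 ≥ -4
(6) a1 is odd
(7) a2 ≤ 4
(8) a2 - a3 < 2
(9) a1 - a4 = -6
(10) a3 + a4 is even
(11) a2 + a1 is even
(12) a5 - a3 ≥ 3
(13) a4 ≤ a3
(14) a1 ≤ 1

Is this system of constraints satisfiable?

Unsatisfiable

From constraints 1 and 13: a3 ≥ a4 and a4 ≥ 7, so a3 ≥ 7. From constraints 3 and 14: a3 ≤ a1 and a1 ≤ 1, so a3 ≤ 1. But 1 < 7, so no value of a3 works.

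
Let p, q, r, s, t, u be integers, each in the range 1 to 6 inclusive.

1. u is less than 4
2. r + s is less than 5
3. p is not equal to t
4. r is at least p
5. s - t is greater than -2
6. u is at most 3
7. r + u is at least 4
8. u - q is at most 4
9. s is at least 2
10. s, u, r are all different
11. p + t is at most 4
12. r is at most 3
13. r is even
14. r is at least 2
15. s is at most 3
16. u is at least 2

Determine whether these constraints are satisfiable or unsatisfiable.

Unsatisfiable

Constraints 6, 9, 12, 14, 15, and 16 confine each of s, u, r to the 2 values {2, 3}.
Constraint 10 requires all 3 of them to be distinct, but only 2 values are available — impossible by the pigeonhole principle.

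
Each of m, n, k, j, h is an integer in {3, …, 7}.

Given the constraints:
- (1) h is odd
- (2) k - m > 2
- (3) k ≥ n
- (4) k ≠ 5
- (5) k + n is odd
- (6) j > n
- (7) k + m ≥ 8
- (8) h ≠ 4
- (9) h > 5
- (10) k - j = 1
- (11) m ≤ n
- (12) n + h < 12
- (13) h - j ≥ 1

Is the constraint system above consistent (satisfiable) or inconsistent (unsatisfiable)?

Try m = 3, n = 3, k = 6, j = 5, h = 7.
Check constraint 2: k - m = 3; constraint 7: k + m = 9. The remaining constraints are straightforward to verify.

Satisfiable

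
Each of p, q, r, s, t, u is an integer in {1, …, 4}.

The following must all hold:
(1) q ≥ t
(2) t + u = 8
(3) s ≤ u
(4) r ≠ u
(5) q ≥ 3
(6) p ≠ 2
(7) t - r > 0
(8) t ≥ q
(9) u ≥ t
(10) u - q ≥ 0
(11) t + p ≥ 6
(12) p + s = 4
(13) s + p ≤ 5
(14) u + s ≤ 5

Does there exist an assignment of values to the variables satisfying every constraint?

The assignment p = 3, q = 4, r = 1, s = 1, t = 4, u = 4 works:
  constraint 2 holds since t + u = 8.
  constraint 7 holds since t - r = 3.
The rest check out directly.

Satisfiable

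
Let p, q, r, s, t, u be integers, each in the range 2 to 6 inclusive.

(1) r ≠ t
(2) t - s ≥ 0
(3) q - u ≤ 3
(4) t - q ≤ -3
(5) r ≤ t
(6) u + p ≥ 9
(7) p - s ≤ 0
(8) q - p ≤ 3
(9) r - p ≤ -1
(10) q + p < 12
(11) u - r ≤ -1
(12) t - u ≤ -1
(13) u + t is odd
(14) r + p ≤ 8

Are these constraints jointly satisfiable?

Constraints 2, 3, 4, 7, 9, and 11 give t − s ≥ 0, s − p ≥ 0, p − r ≥ 1, r − u ≥ 1, u − q ≥ -3, q − t ≥ 3.
Adding all 6 inequalities: the left sides telescope to 0, and the right sides sum to 0 + 0 + 1 + 1 + (-3) + 3 = 2. So 0 ≥ 2, which is false.

Unsatisfiable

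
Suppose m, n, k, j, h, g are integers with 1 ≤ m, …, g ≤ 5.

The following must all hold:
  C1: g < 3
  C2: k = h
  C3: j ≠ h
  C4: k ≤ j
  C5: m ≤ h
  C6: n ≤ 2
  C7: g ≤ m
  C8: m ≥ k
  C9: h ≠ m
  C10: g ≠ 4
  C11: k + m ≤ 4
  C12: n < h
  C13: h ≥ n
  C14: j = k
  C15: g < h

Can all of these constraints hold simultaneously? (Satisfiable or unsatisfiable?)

Unsatisfiable

From constraints 2 and 14, j = k = h, so j = h. But constraint 3 says j ≠ h. Contradiction.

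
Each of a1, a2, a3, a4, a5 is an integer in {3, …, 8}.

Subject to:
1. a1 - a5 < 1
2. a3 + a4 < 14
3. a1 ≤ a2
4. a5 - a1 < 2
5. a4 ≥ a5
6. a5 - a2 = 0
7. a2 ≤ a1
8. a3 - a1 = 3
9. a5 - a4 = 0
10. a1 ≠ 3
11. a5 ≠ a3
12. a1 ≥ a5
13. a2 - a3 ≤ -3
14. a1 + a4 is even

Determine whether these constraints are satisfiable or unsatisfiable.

One satisfying assignment is a1 = 4, a2 = 4, a3 = 7, a4 = 4, a5 = 4.
For the less obvious constraints — constraint 1: a1 - a5 = 0; constraint 2: a3 + a4 = 11 — and the others hold by inspection.

Satisfiable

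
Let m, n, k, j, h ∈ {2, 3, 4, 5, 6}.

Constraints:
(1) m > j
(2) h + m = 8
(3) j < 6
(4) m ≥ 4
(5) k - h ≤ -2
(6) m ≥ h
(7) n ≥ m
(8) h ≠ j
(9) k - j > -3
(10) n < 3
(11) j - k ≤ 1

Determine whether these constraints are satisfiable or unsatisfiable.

Unsatisfiable

From constraints 4 and 7: n ≥ m and m ≥ 4, so n ≥ 4. From constraint 10: n ≤ 2. But 2 < 4, so no value of n works.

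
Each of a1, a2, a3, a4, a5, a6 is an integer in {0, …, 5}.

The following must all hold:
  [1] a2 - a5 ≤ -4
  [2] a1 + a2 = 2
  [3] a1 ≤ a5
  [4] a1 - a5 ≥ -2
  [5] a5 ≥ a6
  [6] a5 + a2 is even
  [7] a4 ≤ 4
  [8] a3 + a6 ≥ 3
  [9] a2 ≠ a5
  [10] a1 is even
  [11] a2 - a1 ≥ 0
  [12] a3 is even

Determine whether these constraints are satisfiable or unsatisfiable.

Constraints 1, 4, and 11 give a5 − a2 ≥ 4, a2 − a1 ≥ 0, a1 − a5 ≥ -2.
Adding all 3 inequalities: the left sides telescope to 0, and the right sides sum to 4 + 0 + (-2) = 2. So 0 ≥ 2, which is false.

Unsatisfiable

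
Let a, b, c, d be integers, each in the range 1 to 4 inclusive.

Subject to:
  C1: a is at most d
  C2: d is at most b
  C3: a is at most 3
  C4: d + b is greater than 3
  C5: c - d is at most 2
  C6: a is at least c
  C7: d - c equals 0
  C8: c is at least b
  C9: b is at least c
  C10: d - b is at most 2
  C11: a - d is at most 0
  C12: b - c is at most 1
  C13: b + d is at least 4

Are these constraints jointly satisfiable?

Try a = 3, b = 3, c = 3, d = 3.
Check constraint 4: d + b = 6; constraint 5: c - d = 0. The remaining constraints are straightforward to verify.

Satisfiable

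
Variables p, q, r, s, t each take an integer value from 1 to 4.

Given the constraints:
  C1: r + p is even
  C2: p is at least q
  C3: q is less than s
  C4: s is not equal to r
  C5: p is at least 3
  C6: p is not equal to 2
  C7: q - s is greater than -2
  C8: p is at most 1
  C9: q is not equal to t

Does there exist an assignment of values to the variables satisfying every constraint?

From constraint 5: p ≥ 3. From constraint 8: p ≤ 1. But 1 < 3, so no value of p works.

Unsatisfiable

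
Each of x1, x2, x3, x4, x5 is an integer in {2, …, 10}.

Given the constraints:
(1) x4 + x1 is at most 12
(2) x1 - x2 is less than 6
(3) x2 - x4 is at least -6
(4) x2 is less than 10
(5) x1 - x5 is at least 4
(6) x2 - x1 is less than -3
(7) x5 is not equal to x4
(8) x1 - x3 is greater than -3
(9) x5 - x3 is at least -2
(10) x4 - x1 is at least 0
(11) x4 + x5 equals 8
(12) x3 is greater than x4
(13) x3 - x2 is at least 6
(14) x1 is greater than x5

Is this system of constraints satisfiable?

Constraints 3, 5, 9, 10, and 13 give x1 − x5 ≥ 4, x5 − x3 ≥ -2, x3 − x2 ≥ 6, x2 − x4 ≥ -6, x4 − x1 ≥ 0.
Adding all 5 inequalities: the left sides telescope to 0, and the right sides sum to 4 + (-2) + 6 + (-6) + 0 = 2. So 0 ≥ 2, which is false.

Unsatisfiable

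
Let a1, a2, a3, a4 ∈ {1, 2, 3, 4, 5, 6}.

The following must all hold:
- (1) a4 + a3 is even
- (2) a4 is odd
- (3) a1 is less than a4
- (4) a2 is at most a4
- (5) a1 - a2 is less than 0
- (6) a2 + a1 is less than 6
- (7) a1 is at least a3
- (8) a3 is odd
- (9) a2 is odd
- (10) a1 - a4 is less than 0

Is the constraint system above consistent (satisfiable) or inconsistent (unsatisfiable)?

Setting (a1, a2, a3, a4) = (2, 3, 1, 3) satisfies everything: constraint 5: a1 - a2 = -1; constraint 6: a2 + a1 = 5, and the others follow.

Satisfiable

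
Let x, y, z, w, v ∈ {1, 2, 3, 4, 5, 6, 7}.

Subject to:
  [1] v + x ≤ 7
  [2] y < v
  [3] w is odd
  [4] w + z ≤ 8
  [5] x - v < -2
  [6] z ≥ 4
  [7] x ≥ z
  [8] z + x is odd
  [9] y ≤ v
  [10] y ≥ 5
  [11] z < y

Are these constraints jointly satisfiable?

From constraints 9 and 10: v ≥ y ≥ 5. From constraints 6 and 7: x ≥ z ≥ 4. Hence v + x ≥ 9. But constraint 1 requires v + x ≤ 7, and 7 < 9. Contradiction.

Unsatisfiable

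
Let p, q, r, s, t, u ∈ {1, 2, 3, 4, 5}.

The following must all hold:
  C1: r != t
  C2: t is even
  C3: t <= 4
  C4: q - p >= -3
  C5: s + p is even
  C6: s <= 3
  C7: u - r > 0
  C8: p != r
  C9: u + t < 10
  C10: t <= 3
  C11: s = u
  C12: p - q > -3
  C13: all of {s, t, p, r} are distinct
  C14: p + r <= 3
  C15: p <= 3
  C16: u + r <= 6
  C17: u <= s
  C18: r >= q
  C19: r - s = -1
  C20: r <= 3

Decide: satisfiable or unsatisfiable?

Unsatisfiable

Constraints 6, 10, 15, and 20 confine each of s, t, p, r to the 3 values {1, …, 3} (the domain already gives each ≥ 1).
Constraint 13 requires all 4 of them to be distinct, but only 3 values are available — impossible by the pigeonhole principle.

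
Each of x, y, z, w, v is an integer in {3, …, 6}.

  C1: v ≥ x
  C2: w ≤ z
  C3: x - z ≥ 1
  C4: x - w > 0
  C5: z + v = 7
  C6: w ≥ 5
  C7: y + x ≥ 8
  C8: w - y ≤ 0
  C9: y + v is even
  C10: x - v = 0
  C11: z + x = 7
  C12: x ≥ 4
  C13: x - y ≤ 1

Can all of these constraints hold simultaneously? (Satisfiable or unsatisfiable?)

Unsatisfiable

From constraints 2 and 6: z ≥ w ≥ 5. From constraints 1 and 12: v ≥ x ≥ 4. Hence z + v ≥ 9. But constraint 5 requires z + v = 7, and 7 < 9. Contradiction.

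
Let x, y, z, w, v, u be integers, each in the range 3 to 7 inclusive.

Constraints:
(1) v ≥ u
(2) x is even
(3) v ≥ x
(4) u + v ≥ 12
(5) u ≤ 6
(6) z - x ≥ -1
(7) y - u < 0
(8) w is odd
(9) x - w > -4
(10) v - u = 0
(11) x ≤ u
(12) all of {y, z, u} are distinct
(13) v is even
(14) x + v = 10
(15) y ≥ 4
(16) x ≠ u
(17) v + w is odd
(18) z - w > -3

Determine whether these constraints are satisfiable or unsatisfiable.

Try x = 4, y = 4, z = 3, w = 5, v = 6, u = 6.
Check constraint 4: u + v = 12; constraint 6: z - x = -1; constraint 7: y - u = -2. The remaining constraints are straightforward to verify.

Satisfiable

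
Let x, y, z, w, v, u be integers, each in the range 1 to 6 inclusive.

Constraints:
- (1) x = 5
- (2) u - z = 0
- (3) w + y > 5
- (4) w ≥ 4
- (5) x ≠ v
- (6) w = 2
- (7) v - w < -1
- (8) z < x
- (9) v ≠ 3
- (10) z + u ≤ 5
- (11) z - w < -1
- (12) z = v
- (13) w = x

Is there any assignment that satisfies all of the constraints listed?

Constraint 6 fixes w = 2 and constraint 1 fixes x = 5, but constraint 13 requires w = x. Since 2 ≠ 5, contradiction.

Unsatisfiable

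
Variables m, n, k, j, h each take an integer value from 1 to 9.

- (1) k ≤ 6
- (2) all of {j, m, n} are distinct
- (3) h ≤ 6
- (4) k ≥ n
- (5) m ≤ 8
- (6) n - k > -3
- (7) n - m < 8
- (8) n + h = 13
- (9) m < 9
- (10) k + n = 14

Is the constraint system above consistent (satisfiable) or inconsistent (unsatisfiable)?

Unsatisfiable

From constraints 1 and 4: n ≤ k ≤ 6. From constraint 3: h ≤ 6. Hence n + h ≤ 12. But constraint 8 requires n + h = 13, and 13 > 12. Contradiction.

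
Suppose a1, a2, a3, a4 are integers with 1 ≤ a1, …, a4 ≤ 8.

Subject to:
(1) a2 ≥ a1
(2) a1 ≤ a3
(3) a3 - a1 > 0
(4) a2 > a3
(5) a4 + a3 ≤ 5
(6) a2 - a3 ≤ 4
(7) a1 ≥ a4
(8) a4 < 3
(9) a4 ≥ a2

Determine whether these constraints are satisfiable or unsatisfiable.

Unsatisfiable

Constraints 2, 4, 7, and 9 give a3 < a2, a2 ≤ a4, a4 ≤ a1, a1 ≤ a3. Chaining: a3 < a2 ≤ a4 ≤ a1 ≤ a3, which forces a3 < a3 — impossible.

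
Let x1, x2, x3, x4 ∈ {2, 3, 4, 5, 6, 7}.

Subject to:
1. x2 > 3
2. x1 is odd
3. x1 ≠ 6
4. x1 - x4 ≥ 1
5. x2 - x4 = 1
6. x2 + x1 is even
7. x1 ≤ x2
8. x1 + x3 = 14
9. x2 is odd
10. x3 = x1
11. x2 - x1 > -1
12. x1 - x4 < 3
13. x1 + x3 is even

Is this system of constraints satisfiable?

Satisfiable

Try x1 = 7, x2 = 7, x3 = 7, x4 = 6.
Check constraint 4: x1 - x4 = 1; constraint 5: x2 - x4 = 1; constraint 8: x1 + x3 = 14. The remaining constraints are straightforward to verify.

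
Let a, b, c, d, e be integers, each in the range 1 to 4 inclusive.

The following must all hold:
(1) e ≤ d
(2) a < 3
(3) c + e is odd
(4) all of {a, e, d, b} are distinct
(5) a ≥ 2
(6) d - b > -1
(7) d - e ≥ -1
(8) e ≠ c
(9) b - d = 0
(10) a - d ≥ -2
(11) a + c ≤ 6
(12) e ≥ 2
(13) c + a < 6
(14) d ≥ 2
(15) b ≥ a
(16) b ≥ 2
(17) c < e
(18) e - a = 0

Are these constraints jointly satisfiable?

Constraints 5, 12, 14, and 16 confine each of a, e, d, b to the 3 values {2, …, 4} (the domain already gives each ≤ 4).
Constraint 4 requires all 4 of them to be distinct, but only 3 values are available — impossible by the pigeonhole principle.

Unsatisfiable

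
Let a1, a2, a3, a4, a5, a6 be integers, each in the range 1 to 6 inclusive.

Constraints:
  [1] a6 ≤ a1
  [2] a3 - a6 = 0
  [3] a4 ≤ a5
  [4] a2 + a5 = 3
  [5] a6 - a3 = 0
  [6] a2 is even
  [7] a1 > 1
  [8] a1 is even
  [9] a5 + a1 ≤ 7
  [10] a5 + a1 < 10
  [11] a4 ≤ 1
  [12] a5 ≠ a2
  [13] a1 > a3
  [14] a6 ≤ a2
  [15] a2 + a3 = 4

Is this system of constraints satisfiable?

Satisfiable

Take a1 = 6, a2 = 2, a3 = 2, a4 = 1, a5 = 1, a6 = 2. Then constraint 2: a3 - a6 = 0; constraint 4: a2 + a5 = 3; constraint 5: a6 - a3 = 0, and every other listed constraint is also met.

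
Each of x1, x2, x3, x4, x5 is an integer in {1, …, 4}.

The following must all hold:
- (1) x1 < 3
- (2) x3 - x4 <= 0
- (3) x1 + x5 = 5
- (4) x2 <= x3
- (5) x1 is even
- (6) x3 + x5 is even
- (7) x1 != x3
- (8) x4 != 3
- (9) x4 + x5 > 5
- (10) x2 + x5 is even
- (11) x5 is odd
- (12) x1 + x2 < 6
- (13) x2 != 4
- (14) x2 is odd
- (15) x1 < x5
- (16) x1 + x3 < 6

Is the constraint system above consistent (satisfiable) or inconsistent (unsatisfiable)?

Take x1 = 2, x2 = 1, x3 = 3, x4 = 4, x5 = 3. Then constraint 2: x3 - x4 = -1; constraint 3: x1 + x5 = 5; constraint 9: x4 + x5 = 7, and every other listed constraint is also met.

Satisfiable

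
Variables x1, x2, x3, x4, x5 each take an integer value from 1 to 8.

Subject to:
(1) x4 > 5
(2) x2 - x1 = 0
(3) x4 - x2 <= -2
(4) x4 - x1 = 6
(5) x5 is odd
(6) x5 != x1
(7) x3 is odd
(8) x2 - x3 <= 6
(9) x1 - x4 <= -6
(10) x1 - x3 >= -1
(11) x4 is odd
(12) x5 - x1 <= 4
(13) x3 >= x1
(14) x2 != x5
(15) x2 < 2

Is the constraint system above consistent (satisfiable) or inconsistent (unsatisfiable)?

Constraints 3, 8, 9, and 10 give x1 − x3 ≥ -1, x3 − x2 ≥ -6, x2 − x4 ≥ 2, x4 − x1 ≥ 6.
Adding all 4 inequalities: the left sides telescope to 0, and the right sides sum to (-1) + (-6) + 2 + 6 = 1. So 0 ≥ 1, which is false.

Unsatisfiable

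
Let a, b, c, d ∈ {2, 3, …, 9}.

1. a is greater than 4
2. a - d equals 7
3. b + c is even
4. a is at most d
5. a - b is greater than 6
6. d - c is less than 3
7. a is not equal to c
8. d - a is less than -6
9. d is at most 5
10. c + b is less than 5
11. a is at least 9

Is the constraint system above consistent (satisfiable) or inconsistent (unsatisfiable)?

Unsatisfiable

From constraints 4 and 11: d ≥ a and a ≥ 9, so d ≥ 9. From constraint 9: d ≤ 5. But 5 < 9, so no value of d works.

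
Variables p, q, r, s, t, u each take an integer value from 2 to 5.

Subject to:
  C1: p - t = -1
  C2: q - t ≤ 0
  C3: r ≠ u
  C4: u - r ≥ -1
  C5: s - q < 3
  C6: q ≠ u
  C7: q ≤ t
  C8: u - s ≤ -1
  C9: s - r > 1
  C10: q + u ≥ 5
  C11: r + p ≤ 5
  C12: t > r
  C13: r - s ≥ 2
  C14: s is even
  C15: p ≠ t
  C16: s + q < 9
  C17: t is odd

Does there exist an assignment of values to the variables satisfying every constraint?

Constraints 4, 8, and 13 give s − u ≥ 1, u − r ≥ -1, r − s ≥ 2.
Adding all 3 inequalities: the left sides telescope to 0, and the right sides sum to 1 + (-1) + 2 = 2. So 0 ≥ 2, which is false.

Unsatisfiable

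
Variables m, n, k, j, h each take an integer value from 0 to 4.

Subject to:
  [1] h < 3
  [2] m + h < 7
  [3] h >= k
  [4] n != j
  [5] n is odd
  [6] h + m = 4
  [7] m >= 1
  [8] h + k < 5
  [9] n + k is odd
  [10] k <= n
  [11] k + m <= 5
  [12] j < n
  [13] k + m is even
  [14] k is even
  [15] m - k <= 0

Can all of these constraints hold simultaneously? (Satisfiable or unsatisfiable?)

Satisfiable

Try m = 2, n = 3, k = 2, j = 1, h = 2.
Check constraint 2: m + h = 4; constraint 6: h + m = 4; constraint 8: h + k = 4. The remaining constraints are straightforward to verify.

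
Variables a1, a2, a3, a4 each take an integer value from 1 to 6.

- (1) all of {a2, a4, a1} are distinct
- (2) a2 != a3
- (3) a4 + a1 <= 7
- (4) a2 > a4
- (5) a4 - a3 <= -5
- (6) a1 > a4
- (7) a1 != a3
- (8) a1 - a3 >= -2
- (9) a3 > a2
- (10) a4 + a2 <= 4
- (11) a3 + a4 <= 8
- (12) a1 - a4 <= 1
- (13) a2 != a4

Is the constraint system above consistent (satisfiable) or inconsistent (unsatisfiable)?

Constraints 5, 8, and 12 give a4 − a1 ≥ -1, a1 − a3 ≥ -2, a3 − a4 ≥ 5.
Adding all 3 inequalities: the left sides telescope to 0, and the right sides sum to (-1) + (-2) + 5 = 2. So 0 ≥ 2, which is false.

Unsatisfiable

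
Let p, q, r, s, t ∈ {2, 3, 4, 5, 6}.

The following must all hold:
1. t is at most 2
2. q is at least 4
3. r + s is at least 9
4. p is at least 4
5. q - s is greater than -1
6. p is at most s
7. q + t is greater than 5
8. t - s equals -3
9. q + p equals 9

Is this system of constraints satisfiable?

Satisfiable

One satisfying assignment is p = 4, q = 5, r = 5, s = 5, t = 2.
For the less obvious constraints — constraint 3: r + s = 10; constraint 5: q - s = 0 — and the others hold by inspection.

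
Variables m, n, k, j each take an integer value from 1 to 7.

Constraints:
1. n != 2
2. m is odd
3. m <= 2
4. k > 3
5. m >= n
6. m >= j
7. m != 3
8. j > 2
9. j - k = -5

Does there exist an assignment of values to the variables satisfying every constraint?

Unsatisfiable

From constraint 8: j ≥ 3. From constraints 3 and 6: j ≤ m and m ≤ 2, so j ≤ 2. But 2 < 3, so no value of j works.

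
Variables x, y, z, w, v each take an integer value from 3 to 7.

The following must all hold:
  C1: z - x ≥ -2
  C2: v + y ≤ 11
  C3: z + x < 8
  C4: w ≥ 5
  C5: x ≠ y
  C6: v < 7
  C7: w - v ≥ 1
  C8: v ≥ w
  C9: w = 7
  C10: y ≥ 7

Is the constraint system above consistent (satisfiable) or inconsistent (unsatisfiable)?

Unsatisfiable

From constraints 4 and 8: v ≥ w ≥ 5. From constraint 10: y ≥ 7. Hence v + y ≥ 12. But constraint 2 requires v + y ≤ 11, and 11 < 12. Contradiction.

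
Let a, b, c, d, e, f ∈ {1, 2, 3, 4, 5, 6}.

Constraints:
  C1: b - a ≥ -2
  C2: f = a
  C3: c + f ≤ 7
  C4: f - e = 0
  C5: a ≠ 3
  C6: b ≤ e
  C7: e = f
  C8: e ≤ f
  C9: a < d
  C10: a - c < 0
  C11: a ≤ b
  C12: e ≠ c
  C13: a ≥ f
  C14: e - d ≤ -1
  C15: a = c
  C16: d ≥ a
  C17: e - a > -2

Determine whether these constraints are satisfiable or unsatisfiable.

Unsatisfiable

From constraints 2, 7, and 15, e = f = a = c, so e = c. But constraint 12 says e ≠ c. Contradiction.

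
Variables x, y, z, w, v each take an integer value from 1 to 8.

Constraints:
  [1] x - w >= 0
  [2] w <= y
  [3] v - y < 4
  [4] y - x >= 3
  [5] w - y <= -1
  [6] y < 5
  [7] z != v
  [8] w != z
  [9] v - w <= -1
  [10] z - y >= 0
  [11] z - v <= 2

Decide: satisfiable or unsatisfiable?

Unsatisfiable

Constraints 1, 4, 9, 10, and 11 give z − y ≥ 0, y − x ≥ 3, x − w ≥ 0, w − v ≥ 1, v − z ≥ -2.
Adding all 5 inequalities: the left sides telescope to 0, and the right sides sum to 0 + 3 + 0 + 1 + (-2) = 2. So 0 ≥ 2, which is false.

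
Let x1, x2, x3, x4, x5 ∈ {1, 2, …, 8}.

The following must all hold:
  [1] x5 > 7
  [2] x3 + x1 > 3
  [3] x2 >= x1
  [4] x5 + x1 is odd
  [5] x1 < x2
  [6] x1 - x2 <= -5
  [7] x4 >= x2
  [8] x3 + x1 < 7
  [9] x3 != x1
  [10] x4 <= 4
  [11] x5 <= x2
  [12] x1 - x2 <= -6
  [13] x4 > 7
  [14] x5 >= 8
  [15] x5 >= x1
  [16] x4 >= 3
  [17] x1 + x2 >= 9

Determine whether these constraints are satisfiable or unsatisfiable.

From constraints 11 and 14: x2 ≥ x5 and x5 ≥ 8, so x2 ≥ 8. From constraints 7 and 10: x2 ≤ x4 and x4 ≤ 4, so x2 ≤ 4. But 4 < 8, so no value of x2 works.

Unsatisfiable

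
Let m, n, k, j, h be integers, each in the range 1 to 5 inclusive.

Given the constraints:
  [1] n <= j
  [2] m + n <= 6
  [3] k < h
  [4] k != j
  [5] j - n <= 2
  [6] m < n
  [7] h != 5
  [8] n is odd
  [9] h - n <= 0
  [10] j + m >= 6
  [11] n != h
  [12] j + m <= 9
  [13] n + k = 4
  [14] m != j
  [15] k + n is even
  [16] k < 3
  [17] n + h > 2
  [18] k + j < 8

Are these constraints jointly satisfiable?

Take m = 1, n = 3, k = 1, j = 5, h = 2. Then constraint 2: m + n = 4; constraint 5: j - n = 2, and every other listed constraint is also met.

Satisfiable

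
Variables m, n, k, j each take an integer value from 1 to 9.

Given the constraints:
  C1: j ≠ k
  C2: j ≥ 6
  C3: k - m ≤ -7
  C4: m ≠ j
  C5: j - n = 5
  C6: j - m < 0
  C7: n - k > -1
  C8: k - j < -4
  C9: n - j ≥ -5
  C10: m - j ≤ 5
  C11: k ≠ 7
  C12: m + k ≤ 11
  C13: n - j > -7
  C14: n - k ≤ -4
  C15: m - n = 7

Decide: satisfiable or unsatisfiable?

Unsatisfiable

Constraints 3, 9, 10, and 14 give j − m ≥ -5, m − k ≥ 7, k − n ≥ 4, n − j ≥ -5.
Adding all 4 inequalities: the left sides telescope to 0, and the right sides sum to (-5) + 7 + 4 + (-5) = 1. So 0 ≥ 1, which is false.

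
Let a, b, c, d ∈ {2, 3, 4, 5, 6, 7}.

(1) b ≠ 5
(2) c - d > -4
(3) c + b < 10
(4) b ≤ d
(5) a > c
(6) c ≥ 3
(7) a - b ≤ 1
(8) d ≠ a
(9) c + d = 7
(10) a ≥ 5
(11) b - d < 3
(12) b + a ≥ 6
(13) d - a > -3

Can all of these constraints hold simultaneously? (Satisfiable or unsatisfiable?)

One satisfying assignment is a = 5, b = 4, c = 3, d = 4.
For the less obvious constraints — constraint 2: c - d = -1; constraint 3: c + b = 7; constraint 7: a - b = 1 — and the others hold by inspection.

Satisfiable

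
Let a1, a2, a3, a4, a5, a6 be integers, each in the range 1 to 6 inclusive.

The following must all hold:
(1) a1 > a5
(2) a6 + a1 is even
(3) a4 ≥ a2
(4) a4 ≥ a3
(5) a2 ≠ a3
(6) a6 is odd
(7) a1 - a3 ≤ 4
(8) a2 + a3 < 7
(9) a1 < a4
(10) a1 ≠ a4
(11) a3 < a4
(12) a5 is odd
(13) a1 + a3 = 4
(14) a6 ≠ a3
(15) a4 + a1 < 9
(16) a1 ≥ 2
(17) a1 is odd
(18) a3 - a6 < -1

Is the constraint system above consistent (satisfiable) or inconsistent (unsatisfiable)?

Satisfiable

The assignment a1 = 3, a2 = 3, a3 = 1, a4 = 4, a5 = 1, a6 = 3 works:
  constraint 7 holds since a1 - a3 = 2.
  constraint 8 holds since a2 + a3 = 4.
  constraint 13 holds since a1 + a3 = 4.
The rest check out directly.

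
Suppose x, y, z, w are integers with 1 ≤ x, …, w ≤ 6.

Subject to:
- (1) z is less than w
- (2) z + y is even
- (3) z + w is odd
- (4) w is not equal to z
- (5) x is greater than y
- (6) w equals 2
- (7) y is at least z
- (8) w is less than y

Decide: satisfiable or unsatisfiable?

Setting (x, y, z, w) = (4, 3, 1, 2) satisfies everything: constraint 2: z + y = 4 is even; constraint 3: z + w = 3 is odd, and the others follow.

Satisfiable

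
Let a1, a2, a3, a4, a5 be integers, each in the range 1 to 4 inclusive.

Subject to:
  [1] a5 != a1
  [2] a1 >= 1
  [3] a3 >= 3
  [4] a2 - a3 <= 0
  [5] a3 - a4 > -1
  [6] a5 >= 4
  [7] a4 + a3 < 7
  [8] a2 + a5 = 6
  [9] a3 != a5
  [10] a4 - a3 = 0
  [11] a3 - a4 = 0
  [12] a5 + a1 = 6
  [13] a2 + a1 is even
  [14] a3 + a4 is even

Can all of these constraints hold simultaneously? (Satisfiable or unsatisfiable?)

Satisfiable

The assignment a1 = 2, a2 = 2, a3 = 3, a4 = 3, a5 = 4 works:
  constraint 4 holds since a2 - a3 = -1.
  constraint 5 holds since a3 - a4 = 0.
  constraint 7 holds since a4 + a3 = 6.
The rest check out directly.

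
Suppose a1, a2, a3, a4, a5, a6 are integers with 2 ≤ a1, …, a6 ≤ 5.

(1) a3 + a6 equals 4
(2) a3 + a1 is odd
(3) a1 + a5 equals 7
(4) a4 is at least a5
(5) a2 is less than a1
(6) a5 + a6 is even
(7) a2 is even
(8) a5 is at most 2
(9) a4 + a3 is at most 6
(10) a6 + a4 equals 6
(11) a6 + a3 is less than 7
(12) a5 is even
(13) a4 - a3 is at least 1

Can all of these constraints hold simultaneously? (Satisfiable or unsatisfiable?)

One satisfying assignment is a1 = 5, a2 = 2, a3 = 2, a4 = 4, a5 = 2, a6 = 2.
For the less obvious constraints — constraint 1: a3 + a6 = 4; constraint 3: a1 + a5 = 7 — and the others hold by inspection.

Satisfiable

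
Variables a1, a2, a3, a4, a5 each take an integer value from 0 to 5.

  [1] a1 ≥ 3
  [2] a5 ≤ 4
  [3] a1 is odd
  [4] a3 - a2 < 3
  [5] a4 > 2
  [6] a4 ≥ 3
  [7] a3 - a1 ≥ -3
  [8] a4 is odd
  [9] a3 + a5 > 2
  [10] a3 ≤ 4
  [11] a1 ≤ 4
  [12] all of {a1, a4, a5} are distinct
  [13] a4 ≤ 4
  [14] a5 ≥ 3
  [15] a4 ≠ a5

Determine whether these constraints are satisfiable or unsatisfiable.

Unsatisfiable

Constraints 1, 2, 6, 11, 13, and 14 confine each of a1, a4, a5 to the 2 values {3, 4}.
Constraint 12 requires all 3 of them to be distinct, but only 2 values are available — impossible by the pigeonhole principle.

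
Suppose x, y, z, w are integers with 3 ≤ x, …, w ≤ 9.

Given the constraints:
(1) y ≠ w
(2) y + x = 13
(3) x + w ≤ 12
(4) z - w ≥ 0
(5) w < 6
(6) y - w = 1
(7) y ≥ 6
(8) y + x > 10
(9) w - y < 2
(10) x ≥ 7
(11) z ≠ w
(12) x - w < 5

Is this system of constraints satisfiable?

Satisfiable

The assignment x = 7, y = 6, z = 6, w = 5 works:
  constraint 2 holds since y + x = 13.
  constraint 3 holds since x + w = 12.
  constraint 4 holds since z - w = 1.
The rest check out directly.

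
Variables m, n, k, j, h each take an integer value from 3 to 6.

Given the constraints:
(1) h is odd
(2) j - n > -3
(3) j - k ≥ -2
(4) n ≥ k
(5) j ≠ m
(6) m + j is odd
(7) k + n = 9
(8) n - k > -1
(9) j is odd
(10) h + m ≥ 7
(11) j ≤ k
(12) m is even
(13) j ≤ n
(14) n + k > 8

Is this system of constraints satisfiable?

Setting (m, n, k, j, h) = (4, 5, 4, 3, 5) satisfies everything: constraint 2: j - n = -2; constraint 3: j - k = -1, and the others follow.

Satisfiable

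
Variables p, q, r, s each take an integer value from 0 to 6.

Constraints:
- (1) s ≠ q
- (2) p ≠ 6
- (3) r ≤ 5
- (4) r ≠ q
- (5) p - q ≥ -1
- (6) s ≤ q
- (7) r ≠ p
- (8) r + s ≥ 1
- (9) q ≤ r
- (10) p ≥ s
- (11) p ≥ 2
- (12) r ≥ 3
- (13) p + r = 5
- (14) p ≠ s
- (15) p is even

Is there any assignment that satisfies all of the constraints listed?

Satisfiable

Take p = 2, q = 1, r = 3, s = 0. Then constraint 5: p - q = 1; constraint 8: r + s = 3, and every other listed constraint is also met.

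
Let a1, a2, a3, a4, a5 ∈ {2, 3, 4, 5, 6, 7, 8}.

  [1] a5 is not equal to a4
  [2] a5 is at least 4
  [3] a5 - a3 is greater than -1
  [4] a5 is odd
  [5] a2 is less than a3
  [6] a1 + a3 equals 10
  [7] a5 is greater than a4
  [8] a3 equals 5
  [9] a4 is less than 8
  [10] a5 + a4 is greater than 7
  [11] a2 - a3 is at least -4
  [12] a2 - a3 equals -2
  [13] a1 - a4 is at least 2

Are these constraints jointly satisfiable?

Satisfiable

Try a1 = 5, a2 = 3, a3 = 5, a4 = 3, a5 = 7.
Check constraint 3: a5 - a3 = 2; constraint 6: a1 + a3 = 10. The remaining constraints are straightforward to verify.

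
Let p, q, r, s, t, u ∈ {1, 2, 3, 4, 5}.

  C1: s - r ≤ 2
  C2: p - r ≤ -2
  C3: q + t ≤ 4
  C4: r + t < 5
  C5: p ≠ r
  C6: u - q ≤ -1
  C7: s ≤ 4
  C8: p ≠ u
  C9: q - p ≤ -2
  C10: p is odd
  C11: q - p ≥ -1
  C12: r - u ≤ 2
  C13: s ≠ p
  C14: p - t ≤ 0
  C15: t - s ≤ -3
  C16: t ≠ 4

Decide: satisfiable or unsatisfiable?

Unsatisfiable

Constraints 1, 6, 9, 12, 14, and 15 give p − q ≥ 2, q − u ≥ 1, u − r ≥ -2, r − s ≥ -2, s − t ≥ 3, t − p ≥ 0.
Adding all 6 inequalities: the left sides telescope to 0, and the right sides sum to 2 + 1 + (-2) + (-2) + 3 + 0 = 2. So 0 ≥ 2, which is false.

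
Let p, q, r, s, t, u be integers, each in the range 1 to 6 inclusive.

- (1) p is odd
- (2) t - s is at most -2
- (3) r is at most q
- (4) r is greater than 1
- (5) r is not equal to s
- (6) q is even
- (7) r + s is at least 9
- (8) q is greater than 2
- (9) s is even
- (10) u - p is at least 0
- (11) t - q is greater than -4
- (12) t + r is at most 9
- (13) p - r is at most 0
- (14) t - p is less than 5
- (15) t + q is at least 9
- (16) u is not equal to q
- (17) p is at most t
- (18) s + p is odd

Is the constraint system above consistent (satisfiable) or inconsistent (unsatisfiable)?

The assignment p = 1, q = 6, r = 4, s = 6, t = 4, u = 2 works:
  constraint 2 holds since t - s = -2.
  constraint 7 holds since r + s = 10.
The rest check out directly.

Satisfiable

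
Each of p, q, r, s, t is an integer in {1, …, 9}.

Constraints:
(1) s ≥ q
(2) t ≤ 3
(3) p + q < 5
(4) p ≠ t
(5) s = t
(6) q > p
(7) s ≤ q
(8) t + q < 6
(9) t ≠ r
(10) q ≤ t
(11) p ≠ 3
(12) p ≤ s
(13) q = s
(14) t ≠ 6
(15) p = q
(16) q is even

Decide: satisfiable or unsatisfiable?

From constraints 5, 13, and 15, p = q = s = t, so p = t. But constraint 4 says p ≠ t. Contradiction.

Unsatisfiable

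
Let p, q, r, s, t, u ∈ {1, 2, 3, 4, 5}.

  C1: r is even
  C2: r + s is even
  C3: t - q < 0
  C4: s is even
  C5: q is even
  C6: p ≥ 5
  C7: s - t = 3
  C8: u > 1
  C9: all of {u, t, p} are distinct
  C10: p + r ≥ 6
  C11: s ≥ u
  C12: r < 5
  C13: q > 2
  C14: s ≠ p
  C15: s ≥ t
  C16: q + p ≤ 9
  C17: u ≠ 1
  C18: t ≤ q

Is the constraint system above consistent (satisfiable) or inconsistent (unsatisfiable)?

Setting (p, q, r, s, t, u) = (5, 4, 4, 4, 1, 3) satisfies everything: constraint 3: t - q = -3; constraint 7: s - t = 3, and the others follow.

Satisfiable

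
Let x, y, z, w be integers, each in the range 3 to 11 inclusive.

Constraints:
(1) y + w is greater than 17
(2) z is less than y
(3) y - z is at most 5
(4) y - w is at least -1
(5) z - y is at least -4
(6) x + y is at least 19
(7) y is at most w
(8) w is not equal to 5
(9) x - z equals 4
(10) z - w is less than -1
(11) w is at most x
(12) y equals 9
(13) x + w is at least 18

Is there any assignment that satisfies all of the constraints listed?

Satisfiable

Take x = 10, y = 9, z = 6, w = 10. Then constraint 1: y + w = 19; constraint 3: y - z = 3; constraint 4: y - w = -1, and every other listed constraint is also met.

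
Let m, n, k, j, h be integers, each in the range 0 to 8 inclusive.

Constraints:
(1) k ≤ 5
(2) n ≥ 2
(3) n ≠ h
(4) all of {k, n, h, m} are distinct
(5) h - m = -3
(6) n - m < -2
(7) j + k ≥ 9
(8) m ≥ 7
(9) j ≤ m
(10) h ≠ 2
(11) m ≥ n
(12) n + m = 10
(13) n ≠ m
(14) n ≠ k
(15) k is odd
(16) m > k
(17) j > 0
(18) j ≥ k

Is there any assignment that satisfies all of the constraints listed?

Try m = 7, n = 3, k = 5, j = 5, h = 4.
Check constraint 5: h - m = -3; constraint 6: n - m = -4; constraint 7: j + k = 10. The remaining constraints are straightforward to verify.

Satisfiable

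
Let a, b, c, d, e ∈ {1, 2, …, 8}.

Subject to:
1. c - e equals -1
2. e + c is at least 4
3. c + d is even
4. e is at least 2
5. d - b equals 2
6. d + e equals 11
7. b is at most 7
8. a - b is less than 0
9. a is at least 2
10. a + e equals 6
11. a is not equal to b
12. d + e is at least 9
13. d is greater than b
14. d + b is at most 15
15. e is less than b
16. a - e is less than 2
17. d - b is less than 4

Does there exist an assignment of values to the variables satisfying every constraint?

Satisfiable

The assignment a = 3, b = 6, c = 2, d = 8, e = 3 works:
  constraint 1 holds since c - e = -1.
  constraint 2 holds since e + c = 5.
The rest check out directly.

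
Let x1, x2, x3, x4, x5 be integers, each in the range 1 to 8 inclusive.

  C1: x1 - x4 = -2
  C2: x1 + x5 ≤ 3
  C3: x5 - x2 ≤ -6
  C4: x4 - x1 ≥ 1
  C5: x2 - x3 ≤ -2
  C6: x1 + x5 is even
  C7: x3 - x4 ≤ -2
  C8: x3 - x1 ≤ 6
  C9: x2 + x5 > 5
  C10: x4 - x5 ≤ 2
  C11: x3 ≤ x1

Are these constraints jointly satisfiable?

Constraints 3, 4, 5, 8, and 10 give x1 − x3 ≥ -6, x3 − x2 ≥ 2, x2 − x5 ≥ 6, x5 − x4 ≥ -2, x4 − x1 ≥ 1.
Adding all 5 inequalities: the left sides telescope to 0, and the right sides sum to (-6) + 2 + 6 + (-2) + 1 = 1. So 0 ≥ 1, which is false.

Unsatisfiable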